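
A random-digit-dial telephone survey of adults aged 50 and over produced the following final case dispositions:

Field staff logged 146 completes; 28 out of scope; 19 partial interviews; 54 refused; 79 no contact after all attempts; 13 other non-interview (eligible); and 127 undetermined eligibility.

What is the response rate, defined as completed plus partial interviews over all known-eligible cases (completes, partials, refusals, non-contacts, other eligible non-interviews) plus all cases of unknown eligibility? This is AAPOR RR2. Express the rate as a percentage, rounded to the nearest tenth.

37.7%

Numerator = 146 + 19 = 165
Denom = 146 + 19 + 54 + 79 + 13 + 127 = 438
RR2 = 165 / 438 = 0.3767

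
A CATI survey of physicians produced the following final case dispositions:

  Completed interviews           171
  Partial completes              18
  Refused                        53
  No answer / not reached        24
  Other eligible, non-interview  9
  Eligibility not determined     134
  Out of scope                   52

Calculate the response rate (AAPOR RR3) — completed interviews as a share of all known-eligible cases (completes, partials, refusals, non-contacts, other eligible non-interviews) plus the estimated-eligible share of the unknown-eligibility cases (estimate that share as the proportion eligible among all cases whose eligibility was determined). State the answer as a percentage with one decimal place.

Top: 171
Eligible (known): 171 + 18 + 53 + 24 + 9 = 275
e = 275 / (275 + 52) = 275 / 327 = 0.8410
Eligible share of unknowns: 0.8410 × 134 = 112.69
Denominator: 275 + 112.69 = 387.69
RR3 = 171 / 387.69 = 0.4411

44.1%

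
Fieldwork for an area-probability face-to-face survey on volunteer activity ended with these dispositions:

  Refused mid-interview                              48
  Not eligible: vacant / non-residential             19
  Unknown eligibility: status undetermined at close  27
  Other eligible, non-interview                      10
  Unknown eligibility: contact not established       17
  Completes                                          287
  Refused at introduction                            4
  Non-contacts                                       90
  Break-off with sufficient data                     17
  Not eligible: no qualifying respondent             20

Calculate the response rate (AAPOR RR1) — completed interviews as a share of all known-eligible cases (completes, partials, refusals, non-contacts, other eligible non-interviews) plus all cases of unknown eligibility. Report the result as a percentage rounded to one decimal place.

57.4%

Refusal or break-off = 4 + 48 = 52
Eligibility not determined = 17 + 27 = 44
Not eligible = 20 + 19 = 39
Numerator → 287
Denominator → 287 + 17 + 52 + 90 + 10 + 44 = 500
RR1 = 287 / 500 = 0.5740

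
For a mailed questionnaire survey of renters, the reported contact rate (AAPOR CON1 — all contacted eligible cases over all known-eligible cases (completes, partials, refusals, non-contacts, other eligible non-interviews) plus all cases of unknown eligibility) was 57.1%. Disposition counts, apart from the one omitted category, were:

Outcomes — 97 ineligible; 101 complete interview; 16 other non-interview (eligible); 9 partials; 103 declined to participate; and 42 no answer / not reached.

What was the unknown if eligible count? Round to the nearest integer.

130

Top: 101 + 9 + 103 + 16 = 229
CON1 = 229 / D = 0.571
D = 229 / 0.571 = 401.1
Remaining denominator categories sum to 271
unknown if eligible = 401.1 − 271 ≈ 130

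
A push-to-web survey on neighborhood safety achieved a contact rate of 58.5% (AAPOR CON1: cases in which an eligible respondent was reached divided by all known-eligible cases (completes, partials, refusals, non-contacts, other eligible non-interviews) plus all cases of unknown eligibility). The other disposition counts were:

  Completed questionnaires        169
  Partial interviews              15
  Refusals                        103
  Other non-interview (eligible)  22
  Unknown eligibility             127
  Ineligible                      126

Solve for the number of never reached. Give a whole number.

Num: 169 + 15 + 103 + 22 = 309
CON1 = 309 / D = 0.585
D = 309 / 0.585 = 528.2
Other denominator terms total 436
never reached = 528.2 − 436 ≈ 92

92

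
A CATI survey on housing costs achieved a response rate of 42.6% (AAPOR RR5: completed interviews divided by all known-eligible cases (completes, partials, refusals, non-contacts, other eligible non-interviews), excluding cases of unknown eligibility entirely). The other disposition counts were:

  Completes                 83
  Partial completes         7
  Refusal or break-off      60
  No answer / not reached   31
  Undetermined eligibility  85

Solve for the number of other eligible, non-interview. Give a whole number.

RR5 = 83 / D = 0.426
D = 83 / 0.426 = 194.8
Other denominator terms total 181
other eligible, non-interview = 194.8 − 181 ≈ 14

14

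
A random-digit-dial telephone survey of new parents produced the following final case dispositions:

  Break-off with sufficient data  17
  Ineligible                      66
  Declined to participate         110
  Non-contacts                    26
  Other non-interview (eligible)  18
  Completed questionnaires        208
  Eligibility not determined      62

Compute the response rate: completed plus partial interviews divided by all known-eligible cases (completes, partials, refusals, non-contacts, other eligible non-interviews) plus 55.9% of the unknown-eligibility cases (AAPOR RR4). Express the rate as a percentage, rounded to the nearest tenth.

Numerator: 208 + 17 = 225
Eligible (known): 208 + 17 + 110 + 26 + 18 = 379
Eligible share of unknowns: 0.5590 × 62 = 34.66
Denominator: 379 + 34.66 = 413.66
RR4 = 225 / 413.66 = 0.5439

54.4%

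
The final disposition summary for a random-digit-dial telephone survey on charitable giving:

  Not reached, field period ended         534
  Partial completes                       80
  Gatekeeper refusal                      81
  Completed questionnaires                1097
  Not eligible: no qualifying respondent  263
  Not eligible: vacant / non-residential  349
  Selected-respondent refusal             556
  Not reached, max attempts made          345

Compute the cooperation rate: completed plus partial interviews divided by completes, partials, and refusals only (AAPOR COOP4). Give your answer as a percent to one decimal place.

64.9%

Refused = 81 + 556 = 637
No contact after all attempts = 534 + 345 = 879
Ineligible = 263 + 349 = 612
Top = 1097 + 80 = 1177
Base = 1097 + 80 + 637 = 1814
COOP4 = 1177 / 1814 = 0.6488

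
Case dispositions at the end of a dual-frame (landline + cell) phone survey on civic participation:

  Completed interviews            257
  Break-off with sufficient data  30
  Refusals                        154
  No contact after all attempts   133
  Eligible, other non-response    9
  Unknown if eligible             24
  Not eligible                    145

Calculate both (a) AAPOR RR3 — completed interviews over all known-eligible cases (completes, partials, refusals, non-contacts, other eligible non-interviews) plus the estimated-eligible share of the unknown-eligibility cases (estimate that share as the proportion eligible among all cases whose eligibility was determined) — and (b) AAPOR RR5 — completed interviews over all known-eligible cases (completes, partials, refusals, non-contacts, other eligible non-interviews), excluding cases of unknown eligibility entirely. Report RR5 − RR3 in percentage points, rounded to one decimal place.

1.4

Num = 257
Eligible (known) = 257 + 30 + 154 + 133 + 9 = 583
e = 583 / (583 + 145) = 583 / 728 = 0.8008
Eligible share of unknowns = 0.8008 × 24 = 19.22
Denom = 583 + 19.22 = 602.22
RR3 = 257 / 602.22 = 0.4268
Denom = 257 + 30 + 154 + 133 + 9 = 583
RR5 = 257 / 583 = 0.4408
Difference = 44.08 − 42.68 = 1.40 percentage points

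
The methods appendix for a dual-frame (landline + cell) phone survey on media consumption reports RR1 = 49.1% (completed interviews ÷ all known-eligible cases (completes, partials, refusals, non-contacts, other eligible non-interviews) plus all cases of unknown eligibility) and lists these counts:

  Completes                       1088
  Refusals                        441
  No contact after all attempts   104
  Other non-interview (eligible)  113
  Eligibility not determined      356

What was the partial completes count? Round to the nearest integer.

114

RR1 = 1088 / D = 0.491
D = 1088 / 0.491 = 2215.9
Remaining denominator categories sum to 2102
partial completes = 2215.9 − 2102 ≈ 114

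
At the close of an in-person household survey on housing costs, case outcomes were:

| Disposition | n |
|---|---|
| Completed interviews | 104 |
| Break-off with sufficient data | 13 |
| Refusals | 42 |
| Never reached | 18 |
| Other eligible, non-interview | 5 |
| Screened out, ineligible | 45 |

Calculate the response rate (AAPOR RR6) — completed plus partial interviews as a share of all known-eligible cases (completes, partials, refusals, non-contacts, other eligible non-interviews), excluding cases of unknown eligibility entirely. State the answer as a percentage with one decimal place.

64.3%

Numerator = 104 + 13 = 117
Denominator = 104 + 13 + 42 + 18 + 5 = 182
RR6 = 117 / 182 = 0.6429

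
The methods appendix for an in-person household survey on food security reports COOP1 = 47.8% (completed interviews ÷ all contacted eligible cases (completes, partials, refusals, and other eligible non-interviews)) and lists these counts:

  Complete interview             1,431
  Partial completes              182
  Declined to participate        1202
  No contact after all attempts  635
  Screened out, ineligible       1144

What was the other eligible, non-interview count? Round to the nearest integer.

COOP1 = 1431 / D = 0.478
D = 1431 / 0.478 = 2993.7
Remaining denominator categories sum to 2815
other eligible, non-interview = 2993.7 − 2815 ≈ 179

179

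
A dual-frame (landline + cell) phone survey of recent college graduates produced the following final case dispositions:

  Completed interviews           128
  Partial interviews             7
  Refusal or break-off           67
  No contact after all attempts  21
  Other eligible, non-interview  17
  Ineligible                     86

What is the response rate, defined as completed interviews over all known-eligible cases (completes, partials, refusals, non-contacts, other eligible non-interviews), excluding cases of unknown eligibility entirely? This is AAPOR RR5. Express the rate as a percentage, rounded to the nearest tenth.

Top: 128
Base: 128 + 7 + 67 + 21 + 17 = 240
RR5 = 128 / 240 = 0.5333

53.3%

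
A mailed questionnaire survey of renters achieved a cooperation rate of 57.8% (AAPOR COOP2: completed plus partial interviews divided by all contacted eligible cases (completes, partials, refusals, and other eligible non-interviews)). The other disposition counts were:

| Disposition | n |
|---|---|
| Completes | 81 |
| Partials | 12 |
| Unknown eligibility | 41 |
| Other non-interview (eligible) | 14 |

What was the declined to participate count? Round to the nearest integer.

Numerator → 81 + 12 = 93
COOP2 = 93 / D = 0.578
D = 93 / 0.578 = 160.9
Other denominator terms total 107
declined to participate = 160.9 − 107 ≈ 54

54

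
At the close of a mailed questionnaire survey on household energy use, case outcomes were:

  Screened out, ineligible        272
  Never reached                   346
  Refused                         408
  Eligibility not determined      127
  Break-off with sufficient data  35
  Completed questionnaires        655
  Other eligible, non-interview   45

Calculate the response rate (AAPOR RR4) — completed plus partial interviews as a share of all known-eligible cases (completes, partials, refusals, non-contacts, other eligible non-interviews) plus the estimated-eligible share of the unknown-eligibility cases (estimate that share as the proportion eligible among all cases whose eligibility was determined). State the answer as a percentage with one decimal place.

43.2%

Top = 655 + 35 = 690
Eligible (known) = 655 + 35 + 408 + 346 + 45 = 1489
e = 1489 / (1489 + 272) = 1489 / 1761 = 0.8455
e × U = 0.8455 × 127 = 107.38
Denom = 1489 + 107.38 = 1596.38
RR4 = 690 / 1596.38 = 0.4322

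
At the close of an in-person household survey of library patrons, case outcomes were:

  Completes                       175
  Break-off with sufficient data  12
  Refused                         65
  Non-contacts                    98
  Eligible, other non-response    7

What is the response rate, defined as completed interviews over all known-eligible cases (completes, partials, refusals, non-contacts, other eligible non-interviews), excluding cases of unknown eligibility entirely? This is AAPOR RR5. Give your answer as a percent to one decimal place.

49.0%

Numerator → 175
Denom → 175 + 12 + 65 + 98 + 7 = 357
RR5 = 175 / 357 = 0.4902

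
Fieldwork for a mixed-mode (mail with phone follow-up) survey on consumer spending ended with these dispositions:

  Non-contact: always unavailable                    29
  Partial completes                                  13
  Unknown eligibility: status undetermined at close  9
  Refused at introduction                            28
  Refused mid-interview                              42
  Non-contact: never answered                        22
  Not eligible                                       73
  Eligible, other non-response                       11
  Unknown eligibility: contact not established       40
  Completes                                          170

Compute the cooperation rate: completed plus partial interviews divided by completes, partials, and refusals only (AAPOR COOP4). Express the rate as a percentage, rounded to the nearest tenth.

72.3%

Refused = 28 + 42 = 70
No contact after all attempts = 22 + 29 = 51
Unknown if eligible = 40 + 9 = 49
Numerator = 170 + 13 = 183
Base = 170 + 13 + 70 = 253
COOP4 = 183 / 253 = 0.7233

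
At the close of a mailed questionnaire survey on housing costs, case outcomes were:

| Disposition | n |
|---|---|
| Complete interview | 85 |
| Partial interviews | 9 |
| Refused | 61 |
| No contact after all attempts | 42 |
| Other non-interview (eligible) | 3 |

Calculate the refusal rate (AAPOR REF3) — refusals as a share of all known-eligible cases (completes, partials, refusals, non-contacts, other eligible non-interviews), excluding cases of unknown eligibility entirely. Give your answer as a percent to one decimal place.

30.5%

Num = 61
Denom = 85 + 9 + 61 + 42 + 3 = 200
REF3 = 61 / 200 = 0.3050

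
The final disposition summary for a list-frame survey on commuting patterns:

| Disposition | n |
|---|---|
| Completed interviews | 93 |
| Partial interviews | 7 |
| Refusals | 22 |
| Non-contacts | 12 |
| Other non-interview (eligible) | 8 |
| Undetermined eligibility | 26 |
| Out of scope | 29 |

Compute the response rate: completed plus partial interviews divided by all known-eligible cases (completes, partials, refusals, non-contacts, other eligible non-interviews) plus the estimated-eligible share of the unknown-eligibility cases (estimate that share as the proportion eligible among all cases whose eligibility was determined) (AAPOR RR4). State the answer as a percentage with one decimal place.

61.1%

Top → 93 + 7 = 100
Determined eligible → 93 + 7 + 22 + 12 + 8 = 142
e = 142 / (142 + 29) = 142 / 171 = 0.8304
Estimated eligible among unknowns → 0.8304 × 26 = 21.59
Base → 142 + 21.59 = 163.59
RR4 = 100 / 163.59 = 0.6113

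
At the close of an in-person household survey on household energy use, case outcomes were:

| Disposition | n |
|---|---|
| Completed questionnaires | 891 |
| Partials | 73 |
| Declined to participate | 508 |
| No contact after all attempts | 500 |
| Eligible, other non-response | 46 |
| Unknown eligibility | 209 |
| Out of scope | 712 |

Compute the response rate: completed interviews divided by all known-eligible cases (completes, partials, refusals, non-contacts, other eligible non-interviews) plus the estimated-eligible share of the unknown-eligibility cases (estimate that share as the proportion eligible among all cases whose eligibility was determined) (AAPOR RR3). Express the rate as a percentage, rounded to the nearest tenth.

Top: 891
Determined eligible: 891 + 73 + 508 + 500 + 46 = 2018
e = 2018 / (2018 + 712) = 2018 / 2730 = 0.7392
Eligible share of unknowns: 0.7392 × 209 = 154.49
Denom: 2018 + 154.49 = 2172.49
RR3 = 891 / 2172.49 = 0.4101

41.0%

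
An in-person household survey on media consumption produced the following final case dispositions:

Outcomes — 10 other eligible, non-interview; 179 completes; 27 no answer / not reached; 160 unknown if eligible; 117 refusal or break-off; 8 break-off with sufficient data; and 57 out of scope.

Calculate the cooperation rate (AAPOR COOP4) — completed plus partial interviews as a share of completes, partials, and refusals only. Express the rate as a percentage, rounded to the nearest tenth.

61.5%

Numerator = 179 + 8 = 187
Denom = 179 + 8 + 117 = 304
COOP4 = 187 / 304 = 0.6151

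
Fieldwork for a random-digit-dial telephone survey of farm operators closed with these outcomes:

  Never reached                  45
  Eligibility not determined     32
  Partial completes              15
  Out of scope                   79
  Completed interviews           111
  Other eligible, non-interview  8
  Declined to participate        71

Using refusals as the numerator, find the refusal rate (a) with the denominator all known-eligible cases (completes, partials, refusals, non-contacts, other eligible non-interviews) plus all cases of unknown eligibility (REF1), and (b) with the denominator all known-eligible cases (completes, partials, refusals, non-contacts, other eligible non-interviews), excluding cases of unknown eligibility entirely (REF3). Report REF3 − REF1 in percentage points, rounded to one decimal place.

Num: 71
Denominator: 111 + 15 + 71 + 45 + 8 + 32 = 282
REF1 = 71 / 282 = 0.2518
Denominator: 111 + 15 + 71 + 45 + 8 = 250
REF3 = 71 / 250 = 0.2840
Difference = 28.40 − 25.18 = 3.22 percentage points

3.2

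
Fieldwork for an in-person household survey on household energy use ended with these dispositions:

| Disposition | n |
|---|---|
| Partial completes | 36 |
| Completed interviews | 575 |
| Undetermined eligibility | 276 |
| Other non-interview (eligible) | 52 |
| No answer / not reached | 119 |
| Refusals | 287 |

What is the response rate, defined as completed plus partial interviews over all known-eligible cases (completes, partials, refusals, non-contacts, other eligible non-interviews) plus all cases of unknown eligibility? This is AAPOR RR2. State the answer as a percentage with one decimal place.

Numerator: 575 + 36 = 611
Base: 575 + 36 + 287 + 119 + 52 + 276 = 1345
RR2 = 611 / 1345 = 0.4543

45.4%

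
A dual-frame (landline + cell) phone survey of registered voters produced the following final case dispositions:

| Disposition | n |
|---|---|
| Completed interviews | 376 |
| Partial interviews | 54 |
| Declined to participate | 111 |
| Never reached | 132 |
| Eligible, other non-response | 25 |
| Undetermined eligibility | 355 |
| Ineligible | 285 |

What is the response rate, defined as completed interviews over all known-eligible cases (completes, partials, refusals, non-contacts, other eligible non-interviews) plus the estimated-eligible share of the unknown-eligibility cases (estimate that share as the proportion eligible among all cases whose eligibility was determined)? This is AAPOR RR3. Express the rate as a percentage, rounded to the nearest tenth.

Num: 376
Known eligible: 376 + 54 + 111 + 132 + 25 = 698
e = 698 / (698 + 285) = 698 / 983 = 0.7101
Eligible share of unknowns: 0.7101 × 355 = 252.09
Denom: 698 + 252.09 = 950.09
RR3 = 376 / 950.09 = 0.3958

39.6%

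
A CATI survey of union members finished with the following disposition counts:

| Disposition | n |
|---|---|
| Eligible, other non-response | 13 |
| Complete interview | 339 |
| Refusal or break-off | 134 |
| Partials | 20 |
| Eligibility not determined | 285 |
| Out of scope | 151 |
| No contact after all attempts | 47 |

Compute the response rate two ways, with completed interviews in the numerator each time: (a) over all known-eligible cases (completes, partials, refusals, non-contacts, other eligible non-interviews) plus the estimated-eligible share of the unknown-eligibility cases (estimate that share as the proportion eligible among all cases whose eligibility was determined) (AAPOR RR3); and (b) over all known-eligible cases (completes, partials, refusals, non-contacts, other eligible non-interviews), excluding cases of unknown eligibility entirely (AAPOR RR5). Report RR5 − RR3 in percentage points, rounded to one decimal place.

Num → 339
Known eligible → 339 + 20 + 134 + 47 + 13 = 553
e = 553 / (553 + 151) = 553 / 704 = 0.7855
Estimated eligible among unknowns → 0.7855 × 285 = 223.87
Denom → 553 + 223.87 = 776.87
RR3 = 339 / 776.87 = 0.4364
Denom → 339 + 20 + 134 + 47 + 13 = 553
RR5 = 339 / 553 = 0.6130
Difference = 61.30 − 43.64 = 17.66 percentage points

17.7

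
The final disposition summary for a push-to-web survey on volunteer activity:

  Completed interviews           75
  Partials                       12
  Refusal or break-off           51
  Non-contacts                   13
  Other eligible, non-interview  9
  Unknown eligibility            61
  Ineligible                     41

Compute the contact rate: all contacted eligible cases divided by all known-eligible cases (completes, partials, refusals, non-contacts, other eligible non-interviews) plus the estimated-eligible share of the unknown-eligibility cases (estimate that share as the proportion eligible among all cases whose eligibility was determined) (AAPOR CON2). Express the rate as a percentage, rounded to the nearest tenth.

70.5%

Num = 75 + 12 + 51 + 9 = 147
Eligible (known) = 75 + 12 + 51 + 13 + 9 = 160
e = 160 / (160 + 41) = 160 / 201 = 0.7960
Estimated eligible among unknowns = 0.7960 × 61 = 48.56
Denom = 160 + 48.56 = 208.56
CON2 = 147 / 208.56 = 0.7048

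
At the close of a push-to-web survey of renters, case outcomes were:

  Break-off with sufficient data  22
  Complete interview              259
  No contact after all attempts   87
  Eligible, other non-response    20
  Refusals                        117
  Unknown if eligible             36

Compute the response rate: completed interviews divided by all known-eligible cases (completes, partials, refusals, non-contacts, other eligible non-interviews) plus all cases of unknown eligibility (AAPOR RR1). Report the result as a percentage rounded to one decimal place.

Num = 259
Denom = 259 + 22 + 117 + 87 + 20 + 36 = 541
RR1 = 259 / 541 = 0.4787

47.9%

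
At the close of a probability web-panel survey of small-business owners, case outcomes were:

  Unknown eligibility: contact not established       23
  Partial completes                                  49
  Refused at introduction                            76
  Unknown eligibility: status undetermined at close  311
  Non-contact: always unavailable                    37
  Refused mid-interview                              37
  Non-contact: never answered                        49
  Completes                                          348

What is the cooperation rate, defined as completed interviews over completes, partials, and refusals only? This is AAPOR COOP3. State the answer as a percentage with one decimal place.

68.2%

Refusals = 76 + 37 = 113
Never reached = 49 + 37 = 86
Eligibility not determined = 23 + 311 = 334
Top = 348
Base = 348 + 49 + 113 = 510
COOP3 = 348 / 510 = 0.6824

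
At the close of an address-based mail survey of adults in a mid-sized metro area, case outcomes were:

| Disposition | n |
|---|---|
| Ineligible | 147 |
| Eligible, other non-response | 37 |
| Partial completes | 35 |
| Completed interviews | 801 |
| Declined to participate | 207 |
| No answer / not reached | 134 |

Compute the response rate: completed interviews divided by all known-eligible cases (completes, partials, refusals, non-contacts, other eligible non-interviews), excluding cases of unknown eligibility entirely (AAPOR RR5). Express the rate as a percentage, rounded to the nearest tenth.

66.0%

Numerator: 801
Denominator: 801 + 35 + 207 + 134 + 37 = 1214
RR5 = 801 / 1214 = 0.6598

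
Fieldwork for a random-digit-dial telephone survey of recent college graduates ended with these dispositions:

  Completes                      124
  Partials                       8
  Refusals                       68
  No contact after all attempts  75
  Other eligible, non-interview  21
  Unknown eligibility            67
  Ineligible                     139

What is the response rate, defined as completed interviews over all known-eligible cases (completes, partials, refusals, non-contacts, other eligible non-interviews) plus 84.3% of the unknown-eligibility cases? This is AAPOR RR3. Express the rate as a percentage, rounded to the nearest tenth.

35.2%

Numerator: 124
Eligible (known): 124 + 8 + 68 + 75 + 21 = 296
Estimated eligible among unknowns: 0.8430 × 67 = 56.48
Denom: 296 + 56.48 = 352.48
RR3 = 124 / 352.48 = 0.3518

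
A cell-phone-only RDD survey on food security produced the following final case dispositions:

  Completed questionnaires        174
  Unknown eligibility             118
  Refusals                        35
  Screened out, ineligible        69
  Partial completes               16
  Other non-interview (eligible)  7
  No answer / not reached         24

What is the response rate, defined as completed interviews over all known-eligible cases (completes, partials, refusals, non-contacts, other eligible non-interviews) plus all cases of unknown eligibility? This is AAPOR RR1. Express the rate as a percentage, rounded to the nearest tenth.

Numerator: 174
Base: 174 + 16 + 35 + 24 + 7 + 118 = 374
RR1 = 174 / 374 = 0.4652

46.5%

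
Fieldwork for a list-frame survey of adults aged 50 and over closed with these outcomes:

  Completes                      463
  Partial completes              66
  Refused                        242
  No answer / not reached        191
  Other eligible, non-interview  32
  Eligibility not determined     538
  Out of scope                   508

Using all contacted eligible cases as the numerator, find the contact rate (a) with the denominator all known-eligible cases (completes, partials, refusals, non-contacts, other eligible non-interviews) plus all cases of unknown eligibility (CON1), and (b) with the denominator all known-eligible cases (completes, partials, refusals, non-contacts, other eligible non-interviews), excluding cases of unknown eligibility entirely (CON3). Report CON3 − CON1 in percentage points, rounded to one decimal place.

Top = 463 + 66 + 242 + 32 = 803
Denominator = 463 + 66 + 242 + 191 + 32 + 538 = 1532
CON1 = 803 / 1532 = 0.5242
Denominator = 463 + 66 + 242 + 191 + 32 = 994
CON3 = 803 / 994 = 0.8078
Difference = 80.78 − 52.42 = 28.36 percentage points

28.4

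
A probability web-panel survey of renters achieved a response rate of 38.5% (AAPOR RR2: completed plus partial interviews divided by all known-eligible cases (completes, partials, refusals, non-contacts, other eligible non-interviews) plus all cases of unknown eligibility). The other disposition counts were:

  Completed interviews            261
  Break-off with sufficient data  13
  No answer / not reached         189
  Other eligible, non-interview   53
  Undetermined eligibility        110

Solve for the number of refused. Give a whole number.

Num: 261 + 13 = 274
RR2 = 274 / D = 0.385
D = 274 / 0.385 = 711.7
Remaining denominator categories sum to 626
refused = 711.7 − 626 ≈ 86

86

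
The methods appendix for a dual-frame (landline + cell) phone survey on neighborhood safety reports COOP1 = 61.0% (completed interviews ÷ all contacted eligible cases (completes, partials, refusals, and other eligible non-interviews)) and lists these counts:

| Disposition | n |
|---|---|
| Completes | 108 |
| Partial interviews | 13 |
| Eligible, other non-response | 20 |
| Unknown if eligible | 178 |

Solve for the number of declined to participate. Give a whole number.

36

COOP1 = 108 / D = 0.610
D = 108 / 0.610 = 177.0
Remaining denominator categories sum to 141
declined to participate = 177.0 − 141 ≈ 36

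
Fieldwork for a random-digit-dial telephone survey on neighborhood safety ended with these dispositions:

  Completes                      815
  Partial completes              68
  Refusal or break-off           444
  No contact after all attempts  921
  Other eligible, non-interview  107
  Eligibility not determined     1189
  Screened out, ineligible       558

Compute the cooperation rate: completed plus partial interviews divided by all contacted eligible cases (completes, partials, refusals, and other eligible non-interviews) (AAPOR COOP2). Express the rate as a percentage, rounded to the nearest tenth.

61.6%

Numerator: 815 + 68 = 883
Denominator: 815 + 68 + 444 + 107 = 1434
COOP2 = 883 / 1434 = 0.6158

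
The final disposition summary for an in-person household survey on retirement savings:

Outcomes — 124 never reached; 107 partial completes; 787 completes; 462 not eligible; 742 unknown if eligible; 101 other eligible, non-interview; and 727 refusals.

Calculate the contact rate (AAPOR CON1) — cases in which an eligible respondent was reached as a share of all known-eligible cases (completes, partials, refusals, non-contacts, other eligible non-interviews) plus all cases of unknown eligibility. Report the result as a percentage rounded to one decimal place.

Top = 787 + 107 + 727 + 101 = 1722
Base = 787 + 107 + 727 + 124 + 101 + 742 = 2588
CON1 = 1722 / 2588 = 0.6654

66.5%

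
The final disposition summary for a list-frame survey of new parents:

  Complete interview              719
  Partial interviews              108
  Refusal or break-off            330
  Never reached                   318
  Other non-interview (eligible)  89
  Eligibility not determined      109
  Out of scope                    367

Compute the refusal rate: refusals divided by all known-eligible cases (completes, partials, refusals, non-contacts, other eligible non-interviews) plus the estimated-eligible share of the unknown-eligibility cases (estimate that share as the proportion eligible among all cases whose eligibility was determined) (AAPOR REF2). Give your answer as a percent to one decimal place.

Top → 330
Eligible (known) → 719 + 108 + 330 + 318 + 89 = 1564
e = 1564 / (1564 + 367) = 1564 / 1931 = 0.8099
Estimated eligible among unknowns → 0.8099 × 109 = 88.28
Base → 1564 + 88.28 = 1652.28
REF2 = 330 / 1652.28 = 0.1997

20.0%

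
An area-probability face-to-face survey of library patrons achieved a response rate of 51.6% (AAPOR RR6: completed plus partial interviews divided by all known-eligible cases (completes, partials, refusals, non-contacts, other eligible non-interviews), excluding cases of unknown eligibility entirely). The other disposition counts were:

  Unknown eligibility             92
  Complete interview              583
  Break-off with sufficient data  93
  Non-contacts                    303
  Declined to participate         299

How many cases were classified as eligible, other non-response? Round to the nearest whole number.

32

Num = 583 + 93 = 676
RR6 = 676 / D = 0.516
D = 676 / 0.516 = 1310.1
Other denominator terms total 1278
eligible, other non-response = 1310.1 − 1278 ≈ 32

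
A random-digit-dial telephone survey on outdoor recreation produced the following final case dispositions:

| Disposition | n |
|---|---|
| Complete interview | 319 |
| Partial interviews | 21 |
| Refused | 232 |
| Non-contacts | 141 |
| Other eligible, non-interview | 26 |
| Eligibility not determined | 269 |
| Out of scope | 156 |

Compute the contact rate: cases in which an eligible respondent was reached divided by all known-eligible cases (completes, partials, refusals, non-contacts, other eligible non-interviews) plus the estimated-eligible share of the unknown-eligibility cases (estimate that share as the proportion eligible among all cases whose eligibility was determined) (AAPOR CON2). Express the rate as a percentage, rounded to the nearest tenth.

Top: 319 + 21 + 232 + 26 = 598
Eligible (known): 319 + 21 + 232 + 141 + 26 = 739
e = 739 / (739 + 156) = 739 / 895 = 0.8257
Estimated eligible among unknowns: 0.8257 × 269 = 222.11
Base: 739 + 222.11 = 961.11
CON2 = 598 / 961.11 = 0.6222

62.2%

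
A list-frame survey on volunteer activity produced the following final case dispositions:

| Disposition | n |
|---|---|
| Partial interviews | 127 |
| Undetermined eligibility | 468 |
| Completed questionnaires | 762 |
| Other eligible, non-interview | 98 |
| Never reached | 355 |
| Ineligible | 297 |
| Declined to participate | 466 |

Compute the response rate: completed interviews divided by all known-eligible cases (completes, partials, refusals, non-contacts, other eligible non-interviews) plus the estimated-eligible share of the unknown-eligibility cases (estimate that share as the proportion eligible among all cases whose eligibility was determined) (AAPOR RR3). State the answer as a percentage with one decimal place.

34.5%

Num: 762
Known eligible: 762 + 127 + 466 + 355 + 98 = 1808
e = 1808 / (1808 + 297) = 1808 / 2105 = 0.8589
e × U: 0.8589 × 468 = 401.97
Denominator: 1808 + 401.97 = 2209.97
RR3 = 762 / 2209.97 = 0.3448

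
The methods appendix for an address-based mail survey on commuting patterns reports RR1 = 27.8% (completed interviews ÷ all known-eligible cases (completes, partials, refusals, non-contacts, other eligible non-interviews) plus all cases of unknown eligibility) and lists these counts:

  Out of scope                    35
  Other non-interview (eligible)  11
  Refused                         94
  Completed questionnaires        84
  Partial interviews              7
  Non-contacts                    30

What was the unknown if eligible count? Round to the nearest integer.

RR1 = 84 / D = 0.278
D = 84 / 0.278 = 302.2
Other denominator terms total 226
unknown if eligible = 302.2 − 226 ≈ 76

76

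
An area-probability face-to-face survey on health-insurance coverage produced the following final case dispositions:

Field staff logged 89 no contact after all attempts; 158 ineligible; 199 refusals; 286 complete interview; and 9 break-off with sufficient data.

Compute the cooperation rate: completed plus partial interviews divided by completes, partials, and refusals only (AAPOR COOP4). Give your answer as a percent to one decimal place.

59.7%

Num: 286 + 9 = 295
Denom: 286 + 9 + 199 = 494
COOP4 = 295 / 494 = 0.5972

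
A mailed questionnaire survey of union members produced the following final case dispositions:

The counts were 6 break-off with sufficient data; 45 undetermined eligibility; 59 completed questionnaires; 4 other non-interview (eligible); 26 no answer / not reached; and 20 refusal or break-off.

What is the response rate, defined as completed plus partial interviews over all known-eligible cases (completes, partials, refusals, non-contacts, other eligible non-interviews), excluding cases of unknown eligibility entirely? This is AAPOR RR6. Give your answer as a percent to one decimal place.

Numerator = 59 + 6 = 65
Denominator = 59 + 6 + 20 + 26 + 4 = 115
RR6 = 65 / 115 = 0.5652

56.5%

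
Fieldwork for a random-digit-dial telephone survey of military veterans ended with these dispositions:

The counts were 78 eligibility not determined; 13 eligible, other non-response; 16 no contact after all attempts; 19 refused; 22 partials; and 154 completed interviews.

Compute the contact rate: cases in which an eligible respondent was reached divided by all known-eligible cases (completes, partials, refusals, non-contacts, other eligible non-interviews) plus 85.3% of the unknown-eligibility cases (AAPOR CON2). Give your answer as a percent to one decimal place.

Top: 154 + 22 + 19 + 13 = 208
Determined eligible: 154 + 22 + 19 + 16 + 13 = 224
Estimated eligible among unknowns: 0.8530 × 78 = 66.53
Denominator: 224 + 66.53 = 290.53
CON2 = 208 / 290.53 = 0.7159

71.6%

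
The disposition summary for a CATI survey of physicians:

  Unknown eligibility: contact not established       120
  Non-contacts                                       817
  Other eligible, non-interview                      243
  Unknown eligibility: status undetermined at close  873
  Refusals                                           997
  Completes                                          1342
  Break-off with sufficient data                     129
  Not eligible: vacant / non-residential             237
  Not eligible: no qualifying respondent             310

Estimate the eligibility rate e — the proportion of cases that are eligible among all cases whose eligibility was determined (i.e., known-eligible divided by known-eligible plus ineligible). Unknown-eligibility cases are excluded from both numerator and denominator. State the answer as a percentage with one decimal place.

86.6%

Unknown eligibility = 120 + 873 = 993
Out of scope = 310 + 237 = 547
Determined eligible: 1342 + 129 + 997 + 817 + 243 = 3528
e = 3528 / (3528 + 547) = 3528 / 4075 = 0.8658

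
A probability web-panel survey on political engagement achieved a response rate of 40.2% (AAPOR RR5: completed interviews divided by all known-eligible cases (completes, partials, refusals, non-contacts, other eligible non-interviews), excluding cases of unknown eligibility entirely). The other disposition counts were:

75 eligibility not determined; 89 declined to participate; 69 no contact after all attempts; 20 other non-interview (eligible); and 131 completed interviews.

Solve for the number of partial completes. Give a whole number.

17

RR5 = 131 / D = 0.402
D = 131 / 0.402 = 325.9
Other denominator terms total 309
partial completes = 325.9 − 309 ≈ 17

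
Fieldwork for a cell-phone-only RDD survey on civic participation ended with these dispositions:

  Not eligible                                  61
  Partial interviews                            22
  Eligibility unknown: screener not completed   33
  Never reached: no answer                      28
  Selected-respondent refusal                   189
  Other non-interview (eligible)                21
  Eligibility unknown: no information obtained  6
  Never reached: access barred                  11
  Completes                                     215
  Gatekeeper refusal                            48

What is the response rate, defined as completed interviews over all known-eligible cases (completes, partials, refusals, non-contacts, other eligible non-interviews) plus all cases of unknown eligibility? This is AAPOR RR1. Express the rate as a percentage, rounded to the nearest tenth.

Refused = 48 + 189 = 237
Non-contacts = 28 + 11 = 39
Unknown if eligible = 33 + 6 = 39
Num: 215
Denom: 215 + 22 + 237 + 39 + 21 + 39 = 573
RR1 = 215 / 573 = 0.3752

37.5%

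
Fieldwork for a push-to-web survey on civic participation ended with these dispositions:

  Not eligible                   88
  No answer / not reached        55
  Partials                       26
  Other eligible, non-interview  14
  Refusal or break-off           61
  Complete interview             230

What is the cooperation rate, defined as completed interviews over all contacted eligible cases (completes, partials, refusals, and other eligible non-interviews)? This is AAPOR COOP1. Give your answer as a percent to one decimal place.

69.5%

Numerator = 230
Denom = 230 + 26 + 61 + 14 = 331
COOP1 = 230 / 331 = 0.6949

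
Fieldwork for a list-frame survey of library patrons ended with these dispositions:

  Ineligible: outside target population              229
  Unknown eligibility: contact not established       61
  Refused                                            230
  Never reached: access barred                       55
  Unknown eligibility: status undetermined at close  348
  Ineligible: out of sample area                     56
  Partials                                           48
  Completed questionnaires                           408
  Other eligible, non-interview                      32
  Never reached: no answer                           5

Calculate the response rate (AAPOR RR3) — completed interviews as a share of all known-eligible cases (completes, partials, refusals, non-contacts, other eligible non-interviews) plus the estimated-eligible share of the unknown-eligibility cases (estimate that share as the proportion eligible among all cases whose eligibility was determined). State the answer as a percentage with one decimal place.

37.9%

No contact after all attempts = 5 + 55 = 60
Unknown eligibility = 61 + 348 = 409
Out of scope = 229 + 56 = 285
Top: 408
Determined eligible: 408 + 48 + 230 + 60 + 32 = 778
e = 778 / (778 + 285) = 778 / 1063 = 0.7319
e × U: 0.7319 × 409 = 299.35
Denom: 778 + 299.35 = 1077.35
RR3 = 408 / 1077.35 = 0.3787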